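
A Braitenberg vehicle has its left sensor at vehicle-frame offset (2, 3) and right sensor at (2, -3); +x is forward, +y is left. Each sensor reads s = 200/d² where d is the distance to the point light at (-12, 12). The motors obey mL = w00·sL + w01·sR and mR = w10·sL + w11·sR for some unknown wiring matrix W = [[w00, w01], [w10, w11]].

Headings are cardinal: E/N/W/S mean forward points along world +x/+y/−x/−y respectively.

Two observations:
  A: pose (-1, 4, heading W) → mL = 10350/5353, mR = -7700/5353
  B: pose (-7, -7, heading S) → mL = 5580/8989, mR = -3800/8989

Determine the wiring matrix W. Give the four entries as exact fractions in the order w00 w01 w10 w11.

obs A: pose=(-1,4,W) → sL=100/101, sR=100/53, mL=10350/5353, mR=-7700/5353
obs B: pose=(-7,-7,S) → sL=40/101, sR=40/89, mL=5580/8989, mR=-3800/8989
sensor matrix S = [[100/101, 100/53], [40/101, 40/89]]; det S = -144000/476417
solve [mL_A; mL_B] = S·[w00; w01] and [mR_A; mR_B] = S·[w10; w11]:
  w00 = 1, w01 = 1/2, w10 = -1/2, w11 = -1/2

1 1/2 -1/2 -1/2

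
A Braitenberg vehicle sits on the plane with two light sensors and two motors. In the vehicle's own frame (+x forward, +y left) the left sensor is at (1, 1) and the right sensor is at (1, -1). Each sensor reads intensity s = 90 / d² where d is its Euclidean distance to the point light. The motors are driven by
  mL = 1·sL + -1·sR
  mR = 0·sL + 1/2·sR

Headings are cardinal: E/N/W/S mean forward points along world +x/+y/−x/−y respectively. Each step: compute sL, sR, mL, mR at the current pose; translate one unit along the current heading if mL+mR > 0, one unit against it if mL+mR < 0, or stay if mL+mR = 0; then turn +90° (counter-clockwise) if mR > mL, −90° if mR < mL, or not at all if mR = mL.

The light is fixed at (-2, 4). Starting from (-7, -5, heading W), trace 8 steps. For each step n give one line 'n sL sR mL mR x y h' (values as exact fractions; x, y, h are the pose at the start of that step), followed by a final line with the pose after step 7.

n=0: pose=(-7,-5,W); sL=45/68, sR=9/10; mL=-81/340, mR=9/20; mL+mR=18/85 → advance +1; mR−mL=117/170 → turn +1·90°
n=1: pose=(-8,-5,S); sL=18/25, sR=90/149; mL=432/3725, mR=45/149; mL+mR=1557/3725 → advance +1; mR−mL=693/3725 → turn +1·90°
n=2: pose=(-8,-6,E); sL=45/53, sR=45/73; mL=900/3869, mR=45/146; mL+mR=4185/7738 → advance +1; mR−mL=585/7738 → turn +1·90°
n=3: pose=(-7,-6,N); sL=10/13, sR=90/97; mL=-200/1261, mR=45/97; mL+mR=385/1261 → advance +1; mR−mL=785/1261 → turn +1·90°
n=4: pose=(-7,-5,W); sL=45/68, sR=9/10; mL=-81/340, mR=9/20; mL+mR=18/85 → advance +1; mR−mL=117/170 → turn +1·90°
n=5: pose=(-8,-5,S); sL=18/25, sR=90/149; mL=432/3725, mR=45/149; mL+mR=1557/3725 → advance +1; mR−mL=693/3725 → turn +1·90°
n=6: pose=(-8,-6,E); sL=45/53, sR=45/73; mL=900/3869, mR=45/146; mL+mR=4185/7738 → advance +1; mR−mL=585/7738 → turn +1·90°
n=7: pose=(-7,-6,N); sL=10/13, sR=90/97; mL=-200/1261, mR=45/97; mL+mR=385/1261 → advance +1; mR−mL=785/1261 → turn +1·90°

0 45/68 9/10 -81/340 9/20 -7 -5 W
1 18/25 90/149 432/3725 45/149 -8 -5 S
2 45/53 45/73 900/3869 45/146 -8 -6 E
3 10/13 90/97 -200/1261 45/97 -7 -6 N
4 45/68 9/10 -81/340 9/20 -7 -5 W
5 18/25 90/149 432/3725 45/149 -8 -5 S
6 45/53 45/73 900/3869 45/146 -8 -6 E
7 10/13 90/97 -200/1261 45/97 -7 -6 N
final -7 -5 W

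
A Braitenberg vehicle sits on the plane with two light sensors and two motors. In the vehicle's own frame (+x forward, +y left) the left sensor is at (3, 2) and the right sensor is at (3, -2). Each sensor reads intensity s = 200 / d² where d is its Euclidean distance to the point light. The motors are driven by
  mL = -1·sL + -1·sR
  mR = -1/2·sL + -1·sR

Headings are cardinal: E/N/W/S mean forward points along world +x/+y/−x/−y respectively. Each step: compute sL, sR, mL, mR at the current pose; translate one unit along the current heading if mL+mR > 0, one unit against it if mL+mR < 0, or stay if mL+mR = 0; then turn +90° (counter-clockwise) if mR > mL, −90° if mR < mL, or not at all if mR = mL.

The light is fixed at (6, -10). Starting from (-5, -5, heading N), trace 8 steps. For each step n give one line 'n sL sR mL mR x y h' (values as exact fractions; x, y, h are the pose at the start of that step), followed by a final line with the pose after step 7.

0 200/233 40/29 -15120/6757 -12220/6757 -5 -5 N
1 1 25/29 -54/29 -79/58 -5 -6 W
2 40/13 40/29 -1680/377 -1100/377 -4 -6 S
3 100/49 100/29 -7800/1421 -6350/1421 -4 -5 E
4 200/233 40/29 -15120/6757 -12220/6757 -5 -5 N
5 1 25/29 -54/29 -79/58 -5 -6 W
6 40/13 40/29 -1680/377 -1100/377 -4 -6 S
7 100/49 100/29 -7800/1421 -6350/1421 -4 -5 E
final -5 -5 N

n=0: pose=(-5,-5,N); sL=200/233, sR=40/29; mL=-15120/6757, mR=-12220/6757; mL+mR=-27340/6757 → advance -1; mR−mL=100/233 → turn +1·90°
n=1: pose=(-5,-6,W); sL=1, sR=25/29; mL=-54/29, mR=-79/58; mL+mR=-187/58 → advance -1; mR−mL=1/2 → turn +1·90°
n=2: pose=(-4,-6,S); sL=40/13, sR=40/29; mL=-1680/377, mR=-1100/377; mL+mR=-2780/377 → advance -1; mR−mL=20/13 → turn +1·90°
n=3: pose=(-4,-5,E); sL=100/49, sR=100/29; mL=-7800/1421, mR=-6350/1421; mL+mR=-14150/1421 → advance -1; mR−mL=50/49 → turn +1·90°
n=4: pose=(-5,-5,N); sL=200/233, sR=40/29; mL=-15120/6757, mR=-12220/6757; mL+mR=-27340/6757 → advance -1; mR−mL=100/233 → turn +1·90°
n=5: pose=(-5,-6,W); sL=1, sR=25/29; mL=-54/29, mR=-79/58; mL+mR=-187/58 → advance -1; mR−mL=1/2 → turn +1·90°
n=6: pose=(-4,-6,S); sL=40/13, sR=40/29; mL=-1680/377, mR=-1100/377; mL+mR=-2780/377 → advance -1; mR−mL=20/13 → turn +1·90°
n=7: pose=(-4,-5,E); sL=100/49, sR=100/29; mL=-7800/1421, mR=-6350/1421; mL+mR=-14150/1421 → advance -1; mR−mL=50/49 → turn +1·90°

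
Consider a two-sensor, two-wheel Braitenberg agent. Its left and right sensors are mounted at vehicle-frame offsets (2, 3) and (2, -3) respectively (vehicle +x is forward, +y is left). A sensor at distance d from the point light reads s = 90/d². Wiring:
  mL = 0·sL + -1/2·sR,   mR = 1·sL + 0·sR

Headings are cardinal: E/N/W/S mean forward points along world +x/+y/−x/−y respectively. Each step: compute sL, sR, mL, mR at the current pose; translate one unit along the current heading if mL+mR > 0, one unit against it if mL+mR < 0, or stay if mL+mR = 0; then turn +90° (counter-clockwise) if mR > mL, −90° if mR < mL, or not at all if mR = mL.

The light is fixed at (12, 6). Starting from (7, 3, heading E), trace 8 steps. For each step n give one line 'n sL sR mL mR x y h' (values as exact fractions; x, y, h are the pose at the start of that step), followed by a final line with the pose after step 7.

0 10 2 -1 10 7 3 E
1 9/5 45 -45/2 9/5 8 3 N
2 18/17 90/37 -45/37 18/17 8 2 W
3 5/2 5/4 -5/8 5/2 9 2 S
4 18 18/13 -9/13 18 9 1 E
5 45/17 9 -9/2 45/17 10 1 N
6 90/97 18/5 -9/5 90/97 10 0 W
7 45/34 9/8 -9/16 45/34 11 0 S
final 11 -1 E

n=0: pose=(7,3,E); sL=10, sR=2; mL=-1, mR=10; mL+mR=9 → advance +1; mR−mL=11 → turn +1·90°
n=1: pose=(8,3,N); sL=9/5, sR=45; mL=-45/2, mR=9/5; mL+mR=-207/10 → advance -1; mR−mL=243/10 → turn +1·90°
n=2: pose=(8,2,W); sL=18/17, sR=90/37; mL=-45/37, mR=18/17; mL+mR=-99/629 → advance -1; mR−mL=1431/629 → turn +1·90°
n=3: pose=(9,2,S); sL=5/2, sR=5/4; mL=-5/8, mR=5/2; mL+mR=15/8 → advance +1; mR−mL=25/8 → turn +1·90°
n=4: pose=(9,1,E); sL=18, sR=18/13; mL=-9/13, mR=18; mL+mR=225/13 → advance +1; mR−mL=243/13 → turn +1·90°
n=5: pose=(10,1,N); sL=45/17, sR=9; mL=-9/2, mR=45/17; mL+mR=-63/34 → advance -1; mR−mL=243/34 → turn +1·90°
n=6: pose=(10,0,W); sL=90/97, sR=18/5; mL=-9/5, mR=90/97; mL+mR=-423/485 → advance -1; mR−mL=1323/485 → turn +1·90°
n=7: pose=(11,0,S); sL=45/34, sR=9/8; mL=-9/16, mR=45/34; mL+mR=207/272 → advance +1; mR−mL=513/272 → turn +1·90°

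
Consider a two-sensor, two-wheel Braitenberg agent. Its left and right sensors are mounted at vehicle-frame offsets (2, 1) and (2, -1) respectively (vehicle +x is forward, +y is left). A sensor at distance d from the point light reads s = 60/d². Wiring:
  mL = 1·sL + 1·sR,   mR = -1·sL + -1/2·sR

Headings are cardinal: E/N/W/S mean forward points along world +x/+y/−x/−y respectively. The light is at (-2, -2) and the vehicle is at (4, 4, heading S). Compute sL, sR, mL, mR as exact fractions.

12/13 60/41 1272/533 -882/533

left sensor world pos  = (5, 2); dL² = 65
right sensor world pos = (3, 2); dR² = 41
sL = 60/65 = 12/13
sR = 60/41 = 60/41
mL = 1·sL + 1·sR = 1272/533
mR = -1·sL + -1/2·sR = -882/533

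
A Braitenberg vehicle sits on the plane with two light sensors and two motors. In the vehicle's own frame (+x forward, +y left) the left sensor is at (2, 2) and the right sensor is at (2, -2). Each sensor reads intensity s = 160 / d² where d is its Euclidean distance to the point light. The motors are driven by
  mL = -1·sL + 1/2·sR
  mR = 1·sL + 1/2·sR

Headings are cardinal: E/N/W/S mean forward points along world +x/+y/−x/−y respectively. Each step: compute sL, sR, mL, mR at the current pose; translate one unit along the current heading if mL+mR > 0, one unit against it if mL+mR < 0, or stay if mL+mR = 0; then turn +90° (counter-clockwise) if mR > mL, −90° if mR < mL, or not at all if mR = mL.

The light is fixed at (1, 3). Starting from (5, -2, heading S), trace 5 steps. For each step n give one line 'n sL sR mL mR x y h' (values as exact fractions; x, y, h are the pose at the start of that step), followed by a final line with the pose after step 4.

0 32/17 160/53 -336/901 3056/901 5 -2 S
1 40/13 8/5 -148/65 252/65 5 -3 E
2 32/5 32/13 -336/65 496/65 6 -3 N
3 80/29 80/9 440/261 1880/261 6 -2 W
4 32/17 160/53 -336/901 3056/901 5 -2 S
final 5 -3 E

n=0: pose=(5,-2,S); sL=32/17, sR=160/53; mL=-336/901, mR=3056/901; mL+mR=160/53 → advance +1; mR−mL=64/17 → turn +1·90°
n=1: pose=(5,-3,E); sL=40/13, sR=8/5; mL=-148/65, mR=252/65; mL+mR=8/5 → advance +1; mR−mL=80/13 → turn +1·90°
n=2: pose=(6,-3,N); sL=32/5, sR=32/13; mL=-336/65, mR=496/65; mL+mR=32/13 → advance +1; mR−mL=64/5 → turn +1·90°
n=3: pose=(6,-2,W); sL=80/29, sR=80/9; mL=440/261, mR=1880/261; mL+mR=80/9 → advance +1; mR−mL=160/29 → turn +1·90°
n=4: pose=(5,-2,S); sL=32/17, sR=160/53; mL=-336/901, mR=3056/901; mL+mR=160/53 → advance +1; mR−mL=64/17 → turn +1·90°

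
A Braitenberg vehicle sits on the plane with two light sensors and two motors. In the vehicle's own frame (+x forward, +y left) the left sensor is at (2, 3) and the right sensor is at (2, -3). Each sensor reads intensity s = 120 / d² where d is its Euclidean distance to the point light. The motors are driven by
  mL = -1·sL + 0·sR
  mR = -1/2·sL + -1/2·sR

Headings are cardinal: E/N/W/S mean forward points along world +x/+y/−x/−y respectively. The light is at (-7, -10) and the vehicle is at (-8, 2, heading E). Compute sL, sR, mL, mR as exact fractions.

60/113 60/41 -60/113 -4620/4633

left sensor world pos  = (-6, 5); dL² = 226
right sensor world pos = (-6, -1); dR² = 82
sL = 120/226 = 60/113
sR = 120/82 = 60/41
mL = -1·sL + 0·sR = -60/113
mR = -1/2·sL + -1/2·sR = -4620/4633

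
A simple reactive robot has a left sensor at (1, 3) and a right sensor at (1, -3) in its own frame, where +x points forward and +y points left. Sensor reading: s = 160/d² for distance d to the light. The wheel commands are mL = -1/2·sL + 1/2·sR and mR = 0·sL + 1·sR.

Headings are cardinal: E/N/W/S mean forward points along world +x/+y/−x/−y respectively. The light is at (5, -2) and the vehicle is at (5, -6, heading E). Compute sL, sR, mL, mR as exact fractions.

left sensor world pos  = (6, -3); dL² = 2
right sensor world pos = (6, -9); dR² = 50
sL = 160/2 = 80
sR = 160/50 = 16/5
mL = -1/2·sL + 1/2·sR = -192/5
mR = 0·sL + 1·sR = 16/5

80 16/5 -192/5 16/5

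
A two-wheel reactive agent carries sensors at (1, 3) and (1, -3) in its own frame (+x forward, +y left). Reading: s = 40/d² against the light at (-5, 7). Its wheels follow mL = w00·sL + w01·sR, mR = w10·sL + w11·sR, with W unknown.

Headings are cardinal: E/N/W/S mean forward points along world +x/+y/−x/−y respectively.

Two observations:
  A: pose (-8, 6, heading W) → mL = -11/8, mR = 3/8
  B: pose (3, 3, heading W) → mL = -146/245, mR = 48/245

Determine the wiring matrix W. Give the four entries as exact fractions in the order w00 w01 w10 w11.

obs A: pose=(-8,6,W) → sL=5/4, sR=2, mL=-11/8, mR=3/8
obs B: pose=(3,3,W) → sL=20/49, sR=4/5, mL=-146/245, mR=48/245
sensor matrix S = [[5/4, 2], [20/49, 4/5]]; det S = 9/49
solve [mL_A; mL_B] = S·[w00; w01] and [mR_A; mR_B] = S·[w10; w11]:
  w00 = 1/2, w01 = -1, w10 = -1/2, w11 = 1/2

1/2 -1 -1/2 1/2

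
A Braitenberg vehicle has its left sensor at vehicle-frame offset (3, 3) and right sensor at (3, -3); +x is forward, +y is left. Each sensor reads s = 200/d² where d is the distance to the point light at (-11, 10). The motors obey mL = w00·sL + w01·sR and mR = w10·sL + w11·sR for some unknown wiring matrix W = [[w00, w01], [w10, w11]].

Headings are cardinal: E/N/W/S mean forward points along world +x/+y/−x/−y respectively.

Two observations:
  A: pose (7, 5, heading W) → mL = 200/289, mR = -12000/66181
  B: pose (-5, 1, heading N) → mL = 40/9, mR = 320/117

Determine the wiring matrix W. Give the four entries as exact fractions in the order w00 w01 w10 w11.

obs A: pose=(7,5,W) → sL=200/289, sR=200/229, mL=200/289, mR=-12000/66181
obs B: pose=(-5,1,N) → sL=40/9, sR=200/117, mL=40/9, mR=320/117
sensor matrix S = [[200/289, 200/229], [40/9, 200/117]]; det S = -20896000/7743177
solve [mL_A; mL_B] = S·[w00; w01] and [mR_A; mR_B] = S·[w10; w11]:
  w00 = 1, w01 = 0, w10 = 1, w11 = -1

1 0 1 -1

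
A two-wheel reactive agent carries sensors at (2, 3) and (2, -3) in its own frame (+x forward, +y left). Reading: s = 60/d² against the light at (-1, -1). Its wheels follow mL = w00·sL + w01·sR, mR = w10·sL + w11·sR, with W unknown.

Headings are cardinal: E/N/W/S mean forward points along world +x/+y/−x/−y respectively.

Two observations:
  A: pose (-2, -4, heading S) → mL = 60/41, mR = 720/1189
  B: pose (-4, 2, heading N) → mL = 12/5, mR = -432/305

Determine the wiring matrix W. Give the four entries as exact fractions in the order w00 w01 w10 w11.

obs A: pose=(-2,-4,S) → sL=60/29, sR=60/41, mL=60/41, mR=720/1189
obs B: pose=(-4,2,N) → sL=60/61, sR=12/5, mL=12/5, mR=-432/305
sensor matrix S = [[60/29, 60/41], [60/61, 12/5]]; det S = 255744/72529
solve [mL_A; mL_B] = S·[w00; w01] and [mR_A; mR_B] = S·[w10; w11]:
  w00 = 0, w01 = 1, w10 = 1, w11 = -1

0 1 1 -1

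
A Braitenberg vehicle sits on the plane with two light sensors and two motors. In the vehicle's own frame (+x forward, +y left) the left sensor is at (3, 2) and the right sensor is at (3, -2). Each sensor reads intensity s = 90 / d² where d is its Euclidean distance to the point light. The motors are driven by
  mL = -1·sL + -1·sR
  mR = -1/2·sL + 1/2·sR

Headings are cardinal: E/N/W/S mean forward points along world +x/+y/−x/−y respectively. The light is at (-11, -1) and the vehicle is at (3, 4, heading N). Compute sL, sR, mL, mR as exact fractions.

left sensor world pos  = (1, 7); dL² = 208
right sensor world pos = (5, 7); dR² = 320
sL = 90/208 = 45/104
sR = 90/320 = 9/32
mL = -1·sL + -1·sR = -297/416
mR = -1/2·sL + 1/2·sR = -63/832

45/104 9/32 -297/416 -63/832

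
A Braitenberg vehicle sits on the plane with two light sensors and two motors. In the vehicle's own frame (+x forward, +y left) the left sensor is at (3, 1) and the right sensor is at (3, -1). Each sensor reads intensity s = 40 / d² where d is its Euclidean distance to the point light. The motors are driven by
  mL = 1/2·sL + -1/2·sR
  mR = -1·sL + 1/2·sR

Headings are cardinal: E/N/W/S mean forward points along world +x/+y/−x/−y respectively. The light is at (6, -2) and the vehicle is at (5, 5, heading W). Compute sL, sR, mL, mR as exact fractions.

left sensor world pos  = (2, 4); dL² = 52
right sensor world pos = (2, 6); dR² = 80
sL = 40/52 = 10/13
sR = 40/80 = 1/2
mL = 1/2·sL + -1/2·sR = 7/52
mR = -1·sL + 1/2·sR = -27/52

10/13 1/2 7/52 -27/52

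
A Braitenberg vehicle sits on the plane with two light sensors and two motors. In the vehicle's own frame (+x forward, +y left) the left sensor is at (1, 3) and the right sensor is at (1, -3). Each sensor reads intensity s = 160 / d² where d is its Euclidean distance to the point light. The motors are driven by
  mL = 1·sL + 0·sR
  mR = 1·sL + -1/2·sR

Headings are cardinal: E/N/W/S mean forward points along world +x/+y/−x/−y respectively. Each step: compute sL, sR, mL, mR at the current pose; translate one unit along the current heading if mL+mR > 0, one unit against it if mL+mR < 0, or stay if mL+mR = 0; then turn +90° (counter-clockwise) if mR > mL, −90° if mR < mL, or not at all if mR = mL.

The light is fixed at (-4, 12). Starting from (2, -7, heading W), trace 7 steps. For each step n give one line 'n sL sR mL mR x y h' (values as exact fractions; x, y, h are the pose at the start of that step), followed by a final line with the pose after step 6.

0 160/509 160/281 160/509 4240/143029 2 -7 W
1 20/41 40/97 20/41 1120/3977 1 -7 N
2 160/261 160/477 160/261 6160/13833 1 -6 E
3 80/221 16/37 80/221 1192/8177 2 -6 S
4 160/509 160/281 160/509 4240/143029 2 -7 W
5 20/41 40/97 20/41 1120/3977 1 -7 N
6 160/261 160/477 160/261 6160/13833 1 -6 E
final 2 -6 S

n=0: pose=(2,-7,W); sL=160/509, sR=160/281; mL=160/509, mR=4240/143029; mL+mR=49200/143029 → advance +1; mR−mL=-80/281 → turn -1·90°
n=1: pose=(1,-7,N); sL=20/41, sR=40/97; mL=20/41, mR=1120/3977; mL+mR=3060/3977 → advance +1; mR−mL=-20/97 → turn -1·90°
n=2: pose=(1,-6,E); sL=160/261, sR=160/477; mL=160/261, mR=6160/13833; mL+mR=4880/4611 → advance +1; mR−mL=-80/477 → turn -1·90°
n=3: pose=(2,-6,S); sL=80/221, sR=16/37; mL=80/221, mR=1192/8177; mL+mR=4152/8177 → advance +1; mR−mL=-8/37 → turn -1·90°
n=4: pose=(2,-7,W); sL=160/509, sR=160/281; mL=160/509, mR=4240/143029; mL+mR=49200/143029 → advance +1; mR−mL=-80/281 → turn -1·90°
n=5: pose=(1,-7,N); sL=20/41, sR=40/97; mL=20/41, mR=1120/3977; mL+mR=3060/3977 → advance +1; mR−mL=-20/97 → turn -1·90°
n=6: pose=(1,-6,E); sL=160/261, sR=160/477; mL=160/261, mR=6160/13833; mL+mR=4880/4611 → advance +1; mR−mL=-80/477 → turn -1·90°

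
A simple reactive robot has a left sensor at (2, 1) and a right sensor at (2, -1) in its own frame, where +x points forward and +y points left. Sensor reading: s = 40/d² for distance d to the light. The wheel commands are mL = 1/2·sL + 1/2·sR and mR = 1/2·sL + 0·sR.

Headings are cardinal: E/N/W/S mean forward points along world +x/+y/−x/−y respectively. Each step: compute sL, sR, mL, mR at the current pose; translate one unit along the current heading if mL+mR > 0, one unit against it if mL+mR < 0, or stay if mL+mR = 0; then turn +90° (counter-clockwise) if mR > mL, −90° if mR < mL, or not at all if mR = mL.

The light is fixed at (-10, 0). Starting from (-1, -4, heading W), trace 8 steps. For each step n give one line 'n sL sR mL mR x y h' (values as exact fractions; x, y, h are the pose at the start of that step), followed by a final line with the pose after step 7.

0 20/37 20/29 660/1073 10/37 -1 -4 W
1 40/53 8/17 552/901 20/53 -2 -4 N
2 5/13 10/29 275/754 5/26 -2 -3 E
3 8/25 40/89 856/2225 4/25 -1 -3 S
4 20/37 20/29 660/1073 10/37 -1 -4 W
5 40/53 8/17 552/901 20/53 -2 -4 N
6 5/13 10/29 275/754 5/26 -2 -3 E
7 8/25 40/89 856/2225 4/25 -1 -3 S
final -1 -4 W

n=0: pose=(-1,-4,W); sL=20/37, sR=20/29; mL=660/1073, mR=10/37; mL+mR=950/1073 → advance +1; mR−mL=-10/29 → turn -1·90°
n=1: pose=(-2,-4,N); sL=40/53, sR=8/17; mL=552/901, mR=20/53; mL+mR=892/901 → advance +1; mR−mL=-4/17 → turn -1·90°
n=2: pose=(-2,-3,E); sL=5/13, sR=10/29; mL=275/754, mR=5/26; mL+mR=210/377 → advance +1; mR−mL=-5/29 → turn -1·90°
n=3: pose=(-1,-3,S); sL=8/25, sR=40/89; mL=856/2225, mR=4/25; mL+mR=1212/2225 → advance +1; mR−mL=-20/89 → turn -1·90°
n=4: pose=(-1,-4,W); sL=20/37, sR=20/29; mL=660/1073, mR=10/37; mL+mR=950/1073 → advance +1; mR−mL=-10/29 → turn -1·90°
n=5: pose=(-2,-4,N); sL=40/53, sR=8/17; mL=552/901, mR=20/53; mL+mR=892/901 → advance +1; mR−mL=-4/17 → turn -1·90°
n=6: pose=(-2,-3,E); sL=5/13, sR=10/29; mL=275/754, mR=5/26; mL+mR=210/377 → advance +1; mR−mL=-5/29 → turn -1·90°
n=7: pose=(-1,-3,S); sL=8/25, sR=40/89; mL=856/2225, mR=4/25; mL+mR=1212/2225 → advance +1; mR−mL=-20/89 → turn -1·90°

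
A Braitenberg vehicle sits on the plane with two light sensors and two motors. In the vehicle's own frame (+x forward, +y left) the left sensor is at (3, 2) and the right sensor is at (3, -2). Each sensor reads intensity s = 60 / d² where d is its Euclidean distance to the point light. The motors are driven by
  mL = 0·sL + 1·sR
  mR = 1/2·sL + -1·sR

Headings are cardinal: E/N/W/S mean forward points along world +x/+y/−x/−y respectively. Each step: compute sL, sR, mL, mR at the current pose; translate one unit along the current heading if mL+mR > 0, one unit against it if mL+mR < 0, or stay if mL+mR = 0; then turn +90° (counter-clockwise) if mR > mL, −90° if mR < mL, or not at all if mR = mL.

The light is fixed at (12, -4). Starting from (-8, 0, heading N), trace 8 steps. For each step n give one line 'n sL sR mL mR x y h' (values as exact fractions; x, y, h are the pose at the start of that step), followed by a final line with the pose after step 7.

n=0: pose=(-8,0,N); sL=60/533, sR=60/373; mL=60/373, mR=-20790/198809; mL+mR=30/533 → advance +1; mR−mL=-52770/198809 → turn -1·90°
n=1: pose=(-8,1,E); sL=30/169, sR=30/149; mL=30/149, mR=-2835/25181; mL+mR=15/169 → advance +1; mR−mL=-7905/25181 → turn -1·90°
n=2: pose=(-7,1,S); sL=60/293, sR=12/89; mL=12/89, mR=-846/26077; mL+mR=30/293 → advance +1; mR−mL=-4362/26077 → turn -1·90°
n=3: pose=(-7,0,W); sL=15/122, sR=3/26; mL=3/26, mR=-171/3172; mL+mR=15/244 → advance +1; mR−mL=-537/3172 → turn -1·90°
n=4: pose=(-8,0,N); sL=60/533, sR=60/373; mL=60/373, mR=-20790/198809; mL+mR=30/533 → advance +1; mR−mL=-52770/198809 → turn -1·90°
n=5: pose=(-8,1,E); sL=30/169, sR=30/149; mL=30/149, mR=-2835/25181; mL+mR=15/169 → advance +1; mR−mL=-7905/25181 → turn -1·90°
n=6: pose=(-7,1,S); sL=60/293, sR=12/89; mL=12/89, mR=-846/26077; mL+mR=30/293 → advance +1; mR−mL=-4362/26077 → turn -1·90°
n=7: pose=(-7,0,W); sL=15/122, sR=3/26; mL=3/26, mR=-171/3172; mL+mR=15/244 → advance +1; mR−mL=-537/3172 → turn -1·90°

0 60/533 60/373 60/373 -20790/198809 -8 0 N
1 30/169 30/149 30/149 -2835/25181 -8 1 E
2 60/293 12/89 12/89 -846/26077 -7 1 S
3 15/122 3/26 3/26 -171/3172 -7 0 W
4 60/533 60/373 60/373 -20790/198809 -8 0 N
5 30/169 30/149 30/149 -2835/25181 -8 1 E
6 60/293 12/89 12/89 -846/26077 -7 1 S
7 15/122 3/26 3/26 -171/3172 -7 0 W
final -8 0 N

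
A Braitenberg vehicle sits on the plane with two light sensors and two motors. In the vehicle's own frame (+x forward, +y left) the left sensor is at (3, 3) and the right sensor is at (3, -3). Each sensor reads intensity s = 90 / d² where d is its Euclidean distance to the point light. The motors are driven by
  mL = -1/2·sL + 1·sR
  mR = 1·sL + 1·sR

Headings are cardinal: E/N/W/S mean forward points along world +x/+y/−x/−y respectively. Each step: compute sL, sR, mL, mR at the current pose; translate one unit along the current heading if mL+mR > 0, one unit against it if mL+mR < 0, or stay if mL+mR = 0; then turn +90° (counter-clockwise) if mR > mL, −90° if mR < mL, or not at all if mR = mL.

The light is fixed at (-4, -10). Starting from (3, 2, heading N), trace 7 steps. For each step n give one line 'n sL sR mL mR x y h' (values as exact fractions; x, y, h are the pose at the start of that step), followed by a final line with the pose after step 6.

n=0: pose=(3,2,N); sL=90/241, sR=18/65; mL=1413/15665, mR=10188/15665; mL+mR=11601/15665 → advance +1; mR−mL=135/241 → turn +1·90°
n=1: pose=(3,3,W); sL=45/58, sR=45/136; mL=-225/3944, mR=4365/3944; mL+mR=1035/986 → advance +1; mR−mL=135/116 → turn +1·90°
n=2: pose=(2,3,S); sL=90/181, sR=90/109; mL=11385/19729, mR=26100/19729; mL+mR=37485/19729 → advance +1; mR−mL=135/181 → turn +1·90°
n=3: pose=(2,2,E); sL=5/17, sR=5/9; mL=125/306, mR=130/153; mL+mR=385/306 → advance +1; mR−mL=15/34 → turn +1·90°
n=4: pose=(3,2,N); sL=90/241, sR=18/65; mL=1413/15665, mR=10188/15665; mL+mR=11601/15665 → advance +1; mR−mL=135/241 → turn +1·90°
n=5: pose=(3,3,W); sL=45/58, sR=45/136; mL=-225/3944, mR=4365/3944; mL+mR=1035/986 → advance +1; mR−mL=135/116 → turn +1·90°
n=6: pose=(2,3,S); sL=90/181, sR=90/109; mL=11385/19729, mR=26100/19729; mL+mR=37485/19729 → advance +1; mR−mL=135/181 → turn +1·90°

0 90/241 18/65 1413/15665 10188/15665 3 2 N
1 45/58 45/136 -225/3944 4365/3944 3 3 W
2 90/181 90/109 11385/19729 26100/19729 2 3 S
3 5/17 5/9 125/306 130/153 2 2 E
4 90/241 18/65 1413/15665 10188/15665 3 2 N
5 45/58 45/136 -225/3944 4365/3944 3 3 W
6 90/181 90/109 11385/19729 26100/19729 2 3 S
final 2 2 E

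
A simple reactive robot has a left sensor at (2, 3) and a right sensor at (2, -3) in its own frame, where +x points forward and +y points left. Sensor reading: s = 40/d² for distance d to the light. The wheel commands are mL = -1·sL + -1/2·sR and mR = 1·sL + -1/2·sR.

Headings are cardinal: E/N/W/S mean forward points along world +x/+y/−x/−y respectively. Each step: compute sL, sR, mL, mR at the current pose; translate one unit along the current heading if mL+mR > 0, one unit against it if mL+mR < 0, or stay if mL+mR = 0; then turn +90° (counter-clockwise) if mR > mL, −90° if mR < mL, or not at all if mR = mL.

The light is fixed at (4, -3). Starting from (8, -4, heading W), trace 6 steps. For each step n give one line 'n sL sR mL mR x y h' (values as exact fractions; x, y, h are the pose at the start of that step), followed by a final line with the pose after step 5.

n=0: pose=(8,-4,W); sL=2, sR=5; mL=-9/2, mR=-1/2; mL+mR=-5 → advance -1; mR−mL=4 → turn +1·90°
n=1: pose=(9,-4,S); sL=40/73, sR=40/13; mL=-1980/949, mR=-940/949; mL+mR=-40/13 → advance -1; mR−mL=80/73 → turn +1·90°
n=2: pose=(9,-3,E); sL=20/29, sR=20/29; mL=-30/29, mR=10/29; mL+mR=-20/29 → advance -1; mR−mL=40/29 → turn +1·90°
n=3: pose=(8,-3,N); sL=8, sR=40/53; mL=-444/53, mR=404/53; mL+mR=-40/53 → advance -1; mR−mL=16 → turn +1·90°
n=4: pose=(8,-4,W); sL=2, sR=5; mL=-9/2, mR=-1/2; mL+mR=-5 → advance -1; mR−mL=4 → turn +1·90°
n=5: pose=(9,-4,S); sL=40/73, sR=40/13; mL=-1980/949, mR=-940/949; mL+mR=-40/13 → advance -1; mR−mL=80/73 → turn +1·90°

0 2 5 -9/2 -1/2 8 -4 W
1 40/73 40/13 -1980/949 -940/949 9 -4 S
2 20/29 20/29 -30/29 10/29 9 -3 E
3 8 40/53 -444/53 404/53 8 -3 N
4 2 5 -9/2 -1/2 8 -4 W
5 40/73 40/13 -1980/949 -940/949 9 -4 S
final 9 -3 E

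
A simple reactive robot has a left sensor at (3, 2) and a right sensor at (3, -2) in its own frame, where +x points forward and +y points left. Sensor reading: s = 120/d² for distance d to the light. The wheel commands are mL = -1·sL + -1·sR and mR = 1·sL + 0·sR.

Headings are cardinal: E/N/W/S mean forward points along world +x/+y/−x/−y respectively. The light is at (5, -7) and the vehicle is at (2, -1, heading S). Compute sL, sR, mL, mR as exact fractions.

12 60/17 -264/17 12

left sensor world pos  = (4, -4); dL² = 10
right sensor world pos = (0, -4); dR² = 34
sL = 120/10 = 12
sR = 120/34 = 60/17
mL = -1·sL + -1·sR = -264/17
mR = 1·sL + 0·sR = 12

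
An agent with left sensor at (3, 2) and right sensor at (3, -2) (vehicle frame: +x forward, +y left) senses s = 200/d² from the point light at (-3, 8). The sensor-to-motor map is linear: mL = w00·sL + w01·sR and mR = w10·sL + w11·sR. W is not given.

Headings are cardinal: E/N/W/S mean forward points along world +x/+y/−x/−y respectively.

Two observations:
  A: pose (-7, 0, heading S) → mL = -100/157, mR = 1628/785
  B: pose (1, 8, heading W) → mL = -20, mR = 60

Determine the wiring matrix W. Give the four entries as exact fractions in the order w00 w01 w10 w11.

0 -1/2 1/2 1

obs A: pose=(-7,0,S) → sL=8/5, sR=200/157, mL=-100/157, mR=1628/785
obs B: pose=(1,8,W) → sL=40, sR=40, mL=-20, mR=60
sensor matrix S = [[8/5, 200/157], [40, 40]]; det S = 2048/157
solve [mL_A; mL_B] = S·[w00; w01] and [mR_A; mR_B] = S·[w10; w11]:
  w00 = 0, w01 = -1/2, w10 = 1/2, w11 = 1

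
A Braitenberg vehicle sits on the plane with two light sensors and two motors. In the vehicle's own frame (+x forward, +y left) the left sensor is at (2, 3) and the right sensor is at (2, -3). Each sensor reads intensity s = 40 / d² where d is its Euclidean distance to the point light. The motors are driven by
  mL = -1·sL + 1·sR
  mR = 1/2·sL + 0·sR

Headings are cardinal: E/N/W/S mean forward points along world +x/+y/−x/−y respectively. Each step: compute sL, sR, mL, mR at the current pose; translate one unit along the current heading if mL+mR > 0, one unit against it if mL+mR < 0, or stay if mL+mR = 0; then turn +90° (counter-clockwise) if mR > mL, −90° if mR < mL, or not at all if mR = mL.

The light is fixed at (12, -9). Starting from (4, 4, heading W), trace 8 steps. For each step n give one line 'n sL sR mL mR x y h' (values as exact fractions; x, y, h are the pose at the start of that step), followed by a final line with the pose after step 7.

0 1/5 10/89 -39/445 1/10 4 4 W
1 40/157 8/53 -864/8321 20/157 3 4 S
2 20/137 4/13 288/1781 10/137 3 3 E
3 8/25 40/221 -768/5525 4/25 4 3 S
4 5/29 2/5 33/145 5/58 4 2 E
5 40/97 40/181 -3360/17557 20/97 5 2 S
6 20/97 20/37 1200/3589 10/97 5 1 E
7 40/73 8/29 -576/2117 20/73 6 1 S
final 6 0 E

n=0: pose=(4,4,W); sL=1/5, sR=10/89; mL=-39/445, mR=1/10; mL+mR=11/890 → advance +1; mR−mL=167/890 → turn +1·90°
n=1: pose=(3,4,S); sL=40/157, sR=8/53; mL=-864/8321, mR=20/157; mL+mR=196/8321 → advance +1; mR−mL=1924/8321 → turn +1·90°
n=2: pose=(3,3,E); sL=20/137, sR=4/13; mL=288/1781, mR=10/137; mL+mR=418/1781 → advance +1; mR−mL=-158/1781 → turn -1·90°
n=3: pose=(4,3,S); sL=8/25, sR=40/221; mL=-768/5525, mR=4/25; mL+mR=116/5525 → advance +1; mR−mL=1652/5525 → turn +1·90°
n=4: pose=(4,2,E); sL=5/29, sR=2/5; mL=33/145, mR=5/58; mL+mR=91/290 → advance +1; mR−mL=-41/290 → turn -1·90°
n=5: pose=(5,2,S); sL=40/97, sR=40/181; mL=-3360/17557, mR=20/97; mL+mR=260/17557 → advance +1; mR−mL=6980/17557 → turn +1·90°
n=6: pose=(5,1,E); sL=20/97, sR=20/37; mL=1200/3589, mR=10/97; mL+mR=1570/3589 → advance +1; mR−mL=-830/3589 → turn -1·90°
n=7: pose=(6,1,S); sL=40/73, sR=8/29; mL=-576/2117, mR=20/73; mL+mR=4/2117 → advance +1; mR−mL=1156/2117 → turn +1·90°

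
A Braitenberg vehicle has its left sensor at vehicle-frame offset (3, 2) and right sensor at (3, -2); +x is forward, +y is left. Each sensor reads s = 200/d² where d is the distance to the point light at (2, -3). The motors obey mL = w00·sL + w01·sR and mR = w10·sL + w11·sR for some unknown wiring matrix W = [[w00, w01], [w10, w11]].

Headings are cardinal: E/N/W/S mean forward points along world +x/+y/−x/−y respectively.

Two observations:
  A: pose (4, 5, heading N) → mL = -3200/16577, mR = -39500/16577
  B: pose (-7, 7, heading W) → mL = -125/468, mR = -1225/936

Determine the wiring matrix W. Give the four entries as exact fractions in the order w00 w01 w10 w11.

-1 1 -1 -1/2

obs A: pose=(4,5,N) → sL=200/121, sR=200/137, mL=-3200/16577, mR=-39500/16577
obs B: pose=(-7,7,W) → sL=25/26, sR=25/36, mL=-125/468, mR=-1225/936
sensor matrix S = [[200/121, 200/137], [25/26, 25/36]]; det S = -496250/1939509
solve [mL_A; mL_B] = S·[w00; w01] and [mR_A; mR_B] = S·[w10; w11]:
  w00 = -1, w01 = 1, w10 = -1, w11 = -1/2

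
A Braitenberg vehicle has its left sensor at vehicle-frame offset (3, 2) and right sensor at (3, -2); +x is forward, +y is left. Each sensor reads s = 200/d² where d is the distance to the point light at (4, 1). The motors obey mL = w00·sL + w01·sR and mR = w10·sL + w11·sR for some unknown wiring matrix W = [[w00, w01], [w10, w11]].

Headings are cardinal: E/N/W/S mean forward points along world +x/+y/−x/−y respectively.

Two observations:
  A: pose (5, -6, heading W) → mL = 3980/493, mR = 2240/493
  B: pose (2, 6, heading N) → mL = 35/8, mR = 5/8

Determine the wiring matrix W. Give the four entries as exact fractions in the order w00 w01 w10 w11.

obs A: pose=(5,-6,W) → sL=40/17, sR=200/29, mL=3980/493, mR=2240/493
obs B: pose=(2,6,N) → sL=5/2, sR=25/8, mL=35/8, mR=5/8
sensor matrix S = [[40/17, 200/29], [5/2, 25/8]]; det S = -4875/493
solve [mL_A; mL_B] = S·[w00; w01] and [mR_A; mR_B] = S·[w10; w11]:
  w00 = 1/2, w01 = 1, w10 = -1, w11 = 1

1/2 1 -1 1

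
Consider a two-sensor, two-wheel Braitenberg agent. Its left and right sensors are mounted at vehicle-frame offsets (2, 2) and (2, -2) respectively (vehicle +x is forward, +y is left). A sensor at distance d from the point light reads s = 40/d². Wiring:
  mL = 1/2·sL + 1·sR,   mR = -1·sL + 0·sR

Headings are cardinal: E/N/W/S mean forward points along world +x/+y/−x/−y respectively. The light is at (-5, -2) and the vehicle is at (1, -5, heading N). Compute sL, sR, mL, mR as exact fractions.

40/17 8/13 396/221 -40/17

left sensor world pos  = (-1, -3); dL² = 17
right sensor world pos = (3, -3); dR² = 65
sL = 40/17 = 40/17
sR = 40/65 = 8/13
mL = 1/2·sL + 1·sR = 396/221
mR = -1·sL + 0·sR = -40/17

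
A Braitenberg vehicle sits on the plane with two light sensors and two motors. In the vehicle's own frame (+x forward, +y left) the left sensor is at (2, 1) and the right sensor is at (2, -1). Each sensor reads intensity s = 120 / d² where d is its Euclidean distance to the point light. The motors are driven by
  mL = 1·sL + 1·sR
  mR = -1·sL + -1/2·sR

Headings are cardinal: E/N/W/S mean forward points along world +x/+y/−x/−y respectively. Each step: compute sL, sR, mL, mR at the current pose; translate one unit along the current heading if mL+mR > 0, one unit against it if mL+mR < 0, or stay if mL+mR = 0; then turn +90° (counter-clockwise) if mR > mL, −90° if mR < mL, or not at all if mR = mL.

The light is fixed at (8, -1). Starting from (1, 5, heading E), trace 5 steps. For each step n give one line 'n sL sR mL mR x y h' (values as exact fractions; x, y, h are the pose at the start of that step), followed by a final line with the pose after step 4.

n=0: pose=(1,5,E); sL=60/37, sR=12/5; mL=744/185, mR=-522/185; mL+mR=6/5 → advance +1; mR−mL=-1266/185 → turn -1·90°
n=1: pose=(2,5,S); sL=120/41, sR=24/13; mL=2544/533, mR=-2052/533; mL+mR=12/13 → advance +1; mR−mL=-4596/533 → turn -1·90°
n=2: pose=(2,4,W); sL=3/2, sR=6/5; mL=27/10, mR=-21/10; mL+mR=3/5 → advance +1; mR−mL=-24/5 → turn -1·90°
n=3: pose=(1,4,N); sL=120/113, sR=24/17; mL=4752/1921, mR=-3396/1921; mL+mR=12/17 → advance +1; mR−mL=-8148/1921 → turn -1·90°
n=4: pose=(1,5,E); sL=60/37, sR=12/5; mL=744/185, mR=-522/185; mL+mR=6/5 → advance +1; mR−mL=-1266/185 → turn -1·90°

0 60/37 12/5 744/185 -522/185 1 5 E
1 120/41 24/13 2544/533 -2052/533 2 5 S
2 3/2 6/5 27/10 -21/10 2 4 W
3 120/113 24/17 4752/1921 -3396/1921 1 4 N
4 60/37 12/5 744/185 -522/185 1 5 E
final 2 5 S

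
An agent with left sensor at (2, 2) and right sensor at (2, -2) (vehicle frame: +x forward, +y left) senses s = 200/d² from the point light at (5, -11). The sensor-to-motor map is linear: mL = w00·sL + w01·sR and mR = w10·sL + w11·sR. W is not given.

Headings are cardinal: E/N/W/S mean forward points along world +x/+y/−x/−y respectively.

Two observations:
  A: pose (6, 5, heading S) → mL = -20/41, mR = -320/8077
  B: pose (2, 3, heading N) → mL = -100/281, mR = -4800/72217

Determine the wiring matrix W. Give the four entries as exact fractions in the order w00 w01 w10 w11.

obs A: pose=(6,5,S) → sL=40/41, sR=200/197, mL=-20/41, mR=-320/8077
obs B: pose=(2,3,N) → sL=200/281, sR=200/257, mL=-100/281, mR=-4800/72217
sensor matrix S = [[40/41, 200/197], [200/281, 200/257]]; det S = 21376000/583296709
solve [mL_A; mL_B] = S·[w00; w01] and [mR_A; mR_B] = S·[w10; w11]:
  w00 = -1/2, w01 = 0, w10 = 1, w11 = -1

-1/2 0 1 -1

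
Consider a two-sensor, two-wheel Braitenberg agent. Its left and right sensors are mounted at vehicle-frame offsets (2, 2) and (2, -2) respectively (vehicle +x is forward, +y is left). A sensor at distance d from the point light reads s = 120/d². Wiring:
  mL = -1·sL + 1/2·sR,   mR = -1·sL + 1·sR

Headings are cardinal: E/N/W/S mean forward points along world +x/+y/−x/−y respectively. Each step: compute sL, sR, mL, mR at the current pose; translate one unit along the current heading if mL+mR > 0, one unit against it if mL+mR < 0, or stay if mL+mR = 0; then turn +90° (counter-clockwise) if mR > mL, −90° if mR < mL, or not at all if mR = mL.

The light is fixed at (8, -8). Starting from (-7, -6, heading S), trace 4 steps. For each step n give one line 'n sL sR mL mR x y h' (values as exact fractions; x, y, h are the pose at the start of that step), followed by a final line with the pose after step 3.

n=0: pose=(-7,-6,S); sL=120/169, sR=120/289; mL=-24540/48841, mR=-14400/48841; mL+mR=-38940/48841 → advance -1; mR−mL=60/289 → turn +1·90°
n=1: pose=(-7,-5,E); sL=60/97, sR=12/17; mL=-438/1649, mR=144/1649; mL+mR=-294/1649 → advance -1; mR−mL=6/17 → turn +1·90°
n=2: pose=(-8,-5,N); sL=120/349, sR=120/221; mL=-5580/77129, mR=15360/77129; mL+mR=9780/77129 → advance +1; mR−mL=60/221 → turn +1·90°
n=3: pose=(-8,-4,W); sL=15/41, sR=1/3; mL=-49/246, mR=-4/123; mL+mR=-19/82 → advance -1; mR−mL=1/6 → turn +1·90°

0 120/169 120/289 -24540/48841 -14400/48841 -7 -6 S
1 60/97 12/17 -438/1649 144/1649 -7 -5 E
2 120/349 120/221 -5580/77129 15360/77129 -8 -5 N
3 15/41 1/3 -49/246 -4/123 -8 -4 W
final -7 -4 S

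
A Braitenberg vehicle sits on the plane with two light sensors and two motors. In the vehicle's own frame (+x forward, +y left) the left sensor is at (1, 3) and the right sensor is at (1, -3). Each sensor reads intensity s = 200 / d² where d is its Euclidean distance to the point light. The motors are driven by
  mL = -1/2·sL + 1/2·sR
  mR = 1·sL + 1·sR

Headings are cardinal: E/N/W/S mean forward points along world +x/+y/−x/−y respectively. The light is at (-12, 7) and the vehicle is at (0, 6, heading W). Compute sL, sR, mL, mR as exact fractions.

left sensor world pos  = (-1, 3); dL² = 137
right sensor world pos = (-1, 9); dR² = 125
sL = 200/137 = 200/137
sR = 200/125 = 8/5
mL = -1/2·sL + 1/2·sR = 48/685
mR = 1·sL + 1·sR = 2096/685

200/137 8/5 48/685 2096/685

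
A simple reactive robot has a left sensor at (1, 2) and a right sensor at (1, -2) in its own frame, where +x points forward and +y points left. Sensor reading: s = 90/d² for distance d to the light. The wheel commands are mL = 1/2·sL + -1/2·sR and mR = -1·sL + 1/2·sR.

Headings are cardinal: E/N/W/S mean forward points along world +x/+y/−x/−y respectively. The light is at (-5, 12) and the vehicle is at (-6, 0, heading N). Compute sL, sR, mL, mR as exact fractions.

9/13 45/61 -18/793 -513/1586

left sensor world pos  = (-8, 1); dL² = 130
right sensor world pos = (-4, 1); dR² = 122
sL = 90/130 = 9/13
sR = 90/122 = 45/61
mL = 1/2·sL + -1/2·sR = -18/793
mR = -1·sL + 1/2·sR = -513/1586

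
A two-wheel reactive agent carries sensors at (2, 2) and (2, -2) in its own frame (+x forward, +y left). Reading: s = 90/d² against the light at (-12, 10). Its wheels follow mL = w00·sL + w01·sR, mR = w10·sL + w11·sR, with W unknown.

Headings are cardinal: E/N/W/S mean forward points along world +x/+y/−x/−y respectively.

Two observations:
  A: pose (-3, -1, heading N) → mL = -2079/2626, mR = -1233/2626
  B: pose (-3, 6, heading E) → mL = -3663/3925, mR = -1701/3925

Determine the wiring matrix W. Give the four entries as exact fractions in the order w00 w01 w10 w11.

obs A: pose=(-3,-1,N) → sL=9/13, sR=45/101, mL=-2079/2626, mR=-1233/2626
obs B: pose=(-3,6,E) → sL=18/25, sR=90/157, mL=-3663/3925, mR=-1701/3925
sensor matrix S = [[9/13, 45/101], [18/25, 90/157]]; det S = 78408/1030705
solve [mL_A; mL_B] = S·[w00; w01] and [mR_A; mR_B] = S·[w10; w11]:
  w00 = -1/2, w01 = -1, w10 = -1, w11 = 1/2

-1/2 -1 -1 1/2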